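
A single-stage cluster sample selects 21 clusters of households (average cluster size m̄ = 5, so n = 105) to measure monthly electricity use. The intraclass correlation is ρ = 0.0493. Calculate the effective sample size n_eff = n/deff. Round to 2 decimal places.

87.70

deff = 1 + (5 − 1)·0.0493 = 1 + 0.1972 = 1.1972.
n_eff = 105 / 1.1972 = 87.70.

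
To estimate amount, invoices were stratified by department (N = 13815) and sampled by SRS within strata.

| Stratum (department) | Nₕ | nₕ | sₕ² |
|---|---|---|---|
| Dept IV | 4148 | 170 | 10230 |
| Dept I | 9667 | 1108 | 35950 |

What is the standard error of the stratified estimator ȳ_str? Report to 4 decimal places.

Var(ȳ_str) = Σₕ Wₕ²(1 − fₕ)sₕ²/nₕ with Wₕ = Nₕ/N, N = 13815.
Dept IV: Wₕ = 0.30025335; term = 0.30025335²·(1 − 0.04098361)·10230/170 = 5.2026961.
Dept I: Wₕ = 0.69974665; term = 0.69974665²·(1 − 0.11461674)·35950/1108 = 14.066048.
Sum = 19.268744.
SE = √(19.268744) = 4.3896.

4.3896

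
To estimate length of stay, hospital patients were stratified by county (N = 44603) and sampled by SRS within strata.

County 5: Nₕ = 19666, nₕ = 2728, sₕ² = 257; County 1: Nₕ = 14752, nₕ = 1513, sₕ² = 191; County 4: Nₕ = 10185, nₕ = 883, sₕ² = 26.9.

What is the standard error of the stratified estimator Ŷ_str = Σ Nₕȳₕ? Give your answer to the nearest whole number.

7676

Var(Ŷ_str) = Σₕ Nₕ²(1 − fₕ)sₕ²/nₕ.
County 5: 19666²·(1 − 2728/19666)·257/2728 = 3.138101 × 10^7.
County 1: 14752²·(1 − 1513/14752)·191/1513 = 2.4654746 × 10^7.
County 4: 10185²·(1 − 883/10185)·26.9/883 = 2.8862168 × 10^6.
Sum = 5.8921973 × 10^7.
SE = √(5.8921973 × 10^7) = 7676.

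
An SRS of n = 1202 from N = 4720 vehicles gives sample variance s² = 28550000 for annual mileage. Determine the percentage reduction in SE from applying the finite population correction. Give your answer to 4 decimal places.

f = n/N = 1202/4720 = 0.25466102.
SE_no-fpc = √(s²/n) = 154.1171; SE_fpc = √((1−f)s²/n) = 133.05394.
Ratio = √(1−f) = 0.86333017. Reduction = 100·(1 − 0.86333017) = 13.6670%.

13.6670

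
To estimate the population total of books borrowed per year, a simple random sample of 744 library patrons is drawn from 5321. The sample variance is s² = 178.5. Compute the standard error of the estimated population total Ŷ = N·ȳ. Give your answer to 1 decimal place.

Var(Ŷ) = N²·Var(ȳ) = N²·(1 − n/N)·s²/n.
f = 744/5321 = 0.13982334; Var(ȳ) = 0.86017666·178.5/744 = 0.20637303.
Var(Ŷ) = 5321² · 0.20637303 = 5.8430481 × 10^6.
SE(Ŷ) = √(5.8430481 × 10^6) = 2417.2.

2417.2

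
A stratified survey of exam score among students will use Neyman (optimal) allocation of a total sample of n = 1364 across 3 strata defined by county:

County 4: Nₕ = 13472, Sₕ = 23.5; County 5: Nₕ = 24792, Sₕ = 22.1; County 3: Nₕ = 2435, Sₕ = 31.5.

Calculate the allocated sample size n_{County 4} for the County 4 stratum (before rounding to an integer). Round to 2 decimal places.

Neyman allocation: nₕ = n·NₕSₕ / Σⱼ NⱼSⱼ.
Σ NⱼSⱼ = 13472·23.5 + 24792·22.1 + 2435·31.5 = 941197.7.
n_{County 4} = 1364·13472·23.5 / 941197.7 = 458.81.

458.81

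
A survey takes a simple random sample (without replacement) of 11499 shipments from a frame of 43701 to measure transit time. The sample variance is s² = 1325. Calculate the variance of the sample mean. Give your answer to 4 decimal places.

Under SRS without replacement, Var(ȳ) = (1 − f)·s²/n with f = n/N = 11499/43701 = 0.26312899.
Var(ȳ) = (1 − 0.26312899)·1325/11499 = 0.73687101·0.11522741 = 0.084907739.

0.0849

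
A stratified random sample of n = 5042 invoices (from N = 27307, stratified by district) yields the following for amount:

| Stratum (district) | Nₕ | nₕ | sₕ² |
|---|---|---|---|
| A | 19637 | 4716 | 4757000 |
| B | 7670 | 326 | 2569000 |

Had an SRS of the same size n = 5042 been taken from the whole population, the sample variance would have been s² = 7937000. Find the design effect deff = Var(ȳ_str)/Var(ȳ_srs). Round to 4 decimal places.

Var(ȳ_str) = Σ Wₕ²(1−fₕ)sₕ²/nₕ with Wₕ = Nₕ/27307:
  A: (19637/27307)²·(1−4716/19637)·4757000/4716 = 396.35509
  B: (7670/27307)²·(1−326/7670)·2569000/326 = 595.28722
  → Var(ȳ_str) = 991.64231.
Var(ȳ_srs) = (1 − 5042/27307)·7937000/5042 = 1283.5188.
deff = 991.64231 / 1283.5188 = 0.7726.

0.7726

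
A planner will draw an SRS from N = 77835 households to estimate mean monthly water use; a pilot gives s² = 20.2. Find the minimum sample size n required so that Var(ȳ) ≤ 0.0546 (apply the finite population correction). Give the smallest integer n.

369

Without fpc, n₀ = s²/D = 20.2/0.0546 = 369.9634.
With fpc, (1 − n/N)·s²/n ≤ D requires n ≥ n₀/(1 + n₀/N) = 369.9634/(1 + 369.9634/77835) = 368.2132.
Rounding up, n = 369.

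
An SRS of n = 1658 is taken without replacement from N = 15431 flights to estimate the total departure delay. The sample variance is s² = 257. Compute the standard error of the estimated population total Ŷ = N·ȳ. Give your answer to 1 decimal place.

Var(Ŷ) = N²·Var(ȳ) = N²·(1 − n/N)·s²/n.
f = 1658/15431 = 0.10744605; Var(ȳ) = 0.89255395·257/1658 = 0.13835125.
Var(Ŷ) = 15431² · 0.13835125 = 3.2943613 × 10^7.
SE(Ŷ) = √(3.2943613 × 10^7) = 5739.7.

5739.7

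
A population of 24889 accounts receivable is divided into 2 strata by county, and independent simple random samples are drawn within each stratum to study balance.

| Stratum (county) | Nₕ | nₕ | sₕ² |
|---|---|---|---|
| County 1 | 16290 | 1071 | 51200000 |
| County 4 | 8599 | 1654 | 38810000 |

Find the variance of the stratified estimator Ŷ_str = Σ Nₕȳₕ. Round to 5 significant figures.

Var(Ŷ_str) = Σₕ Nₕ²(1 − fₕ)sₕ²/nₕ.
County 1: 16290²·(1 − 1071/16290)·51200000/1071 = 1.1851892 × 10^13.
County 4: 8599²·(1 − 1654/8599)·38810000/1654 = 1.401291 × 10^12.
Sum = 1.3253183 × 10^13.

1.3253 × 10^13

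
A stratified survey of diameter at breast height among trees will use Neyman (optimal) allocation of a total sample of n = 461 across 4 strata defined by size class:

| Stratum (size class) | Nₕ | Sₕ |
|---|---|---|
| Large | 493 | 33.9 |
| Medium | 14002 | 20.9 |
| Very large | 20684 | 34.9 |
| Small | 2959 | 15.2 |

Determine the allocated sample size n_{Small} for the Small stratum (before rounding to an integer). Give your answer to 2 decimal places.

19.27

Neyman allocation: nₕ = n·NₕSₕ / Σⱼ NⱼSⱼ.
Σ NⱼSⱼ = 493·33.9 + 14002·20.9 + 20684·34.9 + 2959·15.2 = 1.0762029 × 10^6.
n_{Small} = 461·2959·15.2 / (1.0762029 × 10^6) = 19.27.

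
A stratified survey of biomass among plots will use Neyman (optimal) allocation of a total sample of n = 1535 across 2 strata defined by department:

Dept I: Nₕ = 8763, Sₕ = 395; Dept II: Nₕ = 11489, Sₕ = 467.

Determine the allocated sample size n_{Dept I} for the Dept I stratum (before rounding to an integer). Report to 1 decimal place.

601.9

Neyman allocation: nₕ = n·NₕSₕ / Σⱼ NⱼSⱼ.
Σ NⱼSⱼ = 8763·395 + 11489·467 = 8.826748 × 10^6.
n_{Dept I} = 1535·8763·395 / (8.826748 × 10^6) = 601.9.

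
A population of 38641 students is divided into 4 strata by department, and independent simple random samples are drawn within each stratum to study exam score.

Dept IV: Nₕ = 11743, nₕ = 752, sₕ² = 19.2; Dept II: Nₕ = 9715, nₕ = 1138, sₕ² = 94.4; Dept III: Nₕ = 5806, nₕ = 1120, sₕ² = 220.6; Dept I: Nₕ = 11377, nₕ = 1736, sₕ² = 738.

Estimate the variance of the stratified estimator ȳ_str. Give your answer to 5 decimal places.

Var(ȳ_str) = Σₕ Wₕ²(1 − fₕ)sₕ²/nₕ with Wₕ = Nₕ/N, N = 38641.
Dept IV: Wₕ = 0.30390000; term = 0.30390000²·(1 − 0.06403815)·19.2/752 = 0.0022070031.
Dept II: Wₕ = 0.25141689; term = 0.25141689²·(1 − 0.11713845)·94.4/1138 = 0.0046292564.
Dept III: Wₕ = 0.15025491; term = 0.15025491²·(1 − 0.19290389)·220.6/1120 = 0.0035889721.
Dept I: Wₕ = 0.29442820; term = 0.29442820²·(1 − 0.15258856)·738/1736 = 0.031229122.
Sum = 0.041654354.

0.04165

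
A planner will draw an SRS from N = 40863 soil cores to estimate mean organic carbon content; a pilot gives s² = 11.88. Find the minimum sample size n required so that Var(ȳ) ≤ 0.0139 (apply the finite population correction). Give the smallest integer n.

838

Without fpc, n₀ = s²/D = 11.88/0.0139 = 854.6763.
With fpc, (1 − n/N)·s²/n ≤ D requires n ≥ n₀/(1 + n₀/N) = 854.6763/(1 + 854.6763/40863) = 837.1664.
Rounding up, n = 838.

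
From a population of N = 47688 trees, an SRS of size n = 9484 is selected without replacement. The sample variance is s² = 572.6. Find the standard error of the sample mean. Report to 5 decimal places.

Under SRS without replacement, Var(ȳ) = (1 − f)·s²/n with f = n/N = 9484/47688 = 0.19887603.
Var(ȳ) = (1 − 0.19887603)·572.6/9484 = 0.80112397·0.060375369 = 0.048368155.
SE(ȳ) = √(0.048368155) = 0.21993.

0.21993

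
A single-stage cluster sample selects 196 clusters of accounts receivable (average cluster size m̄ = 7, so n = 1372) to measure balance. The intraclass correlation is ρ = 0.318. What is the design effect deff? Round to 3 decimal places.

deff = 1 + (7 − 1)·0.318 = 1 + 1.908 = 2.908.

2.908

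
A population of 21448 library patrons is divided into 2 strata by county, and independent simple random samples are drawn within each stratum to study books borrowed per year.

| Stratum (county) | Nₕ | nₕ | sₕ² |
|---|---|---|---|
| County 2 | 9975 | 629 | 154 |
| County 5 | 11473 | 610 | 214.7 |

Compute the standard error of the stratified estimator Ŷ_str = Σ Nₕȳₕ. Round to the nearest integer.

Var(Ŷ_str) = Σₕ Nₕ²(1 − fₕ)sₕ²/nₕ.
County 2: 9975²·(1 − 629/9975)·154/629 = 2.2824893 × 10^7.
County 5: 11473²·(1 − 610/11473)·214.7/610 = 4.3866096 × 10^7.
Sum = 6.6690989 × 10^7.
SE = √(6.6690989 × 10^7) = 8166.

8166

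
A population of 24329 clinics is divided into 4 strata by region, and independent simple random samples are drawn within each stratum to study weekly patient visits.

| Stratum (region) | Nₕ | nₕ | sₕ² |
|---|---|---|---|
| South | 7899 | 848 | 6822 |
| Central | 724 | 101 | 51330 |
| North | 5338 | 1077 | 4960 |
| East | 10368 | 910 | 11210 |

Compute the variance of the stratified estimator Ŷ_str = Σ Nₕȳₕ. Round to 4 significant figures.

1.990 × 10^9

Var(Ŷ_str) = Σₕ Nₕ²(1 − fₕ)sₕ²/nₕ.
South: 7899²·(1 − 848/7899)·6822/848 = 4.480626 × 10^8.
Central: 724²·(1 − 101/724)·51330/101 = 2.2923266 × 10^8.
North: 5338²·(1 − 1077/5338)·4960/1077 = 1.0475049 × 10^8.
East: 10368²·(1 − 910/10368)·11210/910 = 1.2079766 × 10^9.
Sum = 1.9900224 × 10^9.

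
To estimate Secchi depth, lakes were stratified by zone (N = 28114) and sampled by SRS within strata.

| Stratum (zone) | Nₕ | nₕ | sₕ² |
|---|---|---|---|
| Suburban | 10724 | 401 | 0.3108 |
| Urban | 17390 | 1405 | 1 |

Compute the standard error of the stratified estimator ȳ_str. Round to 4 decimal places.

0.0189

Var(ȳ_str) = Σₕ Wₕ²(1 − fₕ)sₕ²/nₕ with Wₕ = Nₕ/N, N = 28114.
Suburban: Wₕ = 0.38144697; term = 0.38144697²·(1 − 0.03739276)·0.3108/401 = 1.0855606 × 10^-4.
Urban: Wₕ = 0.61855303; term = 0.61855303²·(1 − 0.08079356)·1/1405 = 2.5031716 × 10^-4.
Sum = 3.5887322 × 10^-4.
SE = √(3.5887322 × 10^-4) = 0.0189.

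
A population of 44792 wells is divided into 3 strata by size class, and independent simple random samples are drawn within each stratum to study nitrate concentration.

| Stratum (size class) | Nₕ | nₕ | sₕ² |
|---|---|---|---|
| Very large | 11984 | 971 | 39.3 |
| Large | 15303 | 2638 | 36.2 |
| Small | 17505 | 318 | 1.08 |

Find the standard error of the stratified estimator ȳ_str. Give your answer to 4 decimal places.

0.0671

Var(ȳ_str) = Σₕ Wₕ²(1 − fₕ)sₕ²/nₕ with Wₕ = Nₕ/N, N = 44792.
Very large: Wₕ = 0.26754778; term = 0.26754778²·(1 − 0.08102470)·39.3/971 = 0.0026624401.
Large: Wₕ = 0.34164583; term = 0.34164583²·(1 − 0.17238450)·36.2/2638 = 0.0013256066.
Small: Wₕ = 0.39080639; term = 0.39080639²·(1 − 0.01816624)·1.08/318 = 5.0928152 × 10^-4.
Sum = 0.0044973282.
SE = √(0.0044973282) = 0.0671.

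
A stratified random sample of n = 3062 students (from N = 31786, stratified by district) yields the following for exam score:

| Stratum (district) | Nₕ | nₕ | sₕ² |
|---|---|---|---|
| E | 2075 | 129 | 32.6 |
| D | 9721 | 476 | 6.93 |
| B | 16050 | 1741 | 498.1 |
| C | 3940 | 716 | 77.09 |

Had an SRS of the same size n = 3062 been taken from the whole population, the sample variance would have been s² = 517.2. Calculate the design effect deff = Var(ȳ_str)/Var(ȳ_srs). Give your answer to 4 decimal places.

Var(ȳ_str) = Σ Wₕ²(1−fₕ)sₕ²/nₕ with Wₕ = Nₕ/31786:
  E: (2075/31786)²·(1−129/2075)·32.6/129 = 0.00100999
  D: (9721/31786)²·(1−476/9721)·6.93/476 = 0.0012950078
  B: (16050/31786)²·(1−1741/16050)·498.1/1741 = 0.065032483
  C: (3940/31786)²·(1−716/3940)·77.09/716 = 0.0013536442
  → Var(ȳ_str) = 0.068691125.
Var(ȳ_srs) = (1 − 3062/31786)·517.2/3062 = 0.1526379.
deff = 0.068691125 / 0.1526379 = 0.4500.

0.4500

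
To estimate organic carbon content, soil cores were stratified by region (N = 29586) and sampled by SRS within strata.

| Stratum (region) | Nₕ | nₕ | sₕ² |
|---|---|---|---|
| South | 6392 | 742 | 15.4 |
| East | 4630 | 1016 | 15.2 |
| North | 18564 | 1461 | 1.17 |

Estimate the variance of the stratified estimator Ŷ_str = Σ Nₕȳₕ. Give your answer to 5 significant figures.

Var(Ŷ_str) = Σₕ Nₕ²(1 − fₕ)sₕ²/nₕ.
South: 6392²·(1 − 742/6392)·15.4/742 = 749552.45.
East: 4630²·(1 − 1016/4630)·15.2/1016 = 250333.53.
North: 18564²·(1 − 1461/18564)·1.17/1461 = 254260.85.
Sum = 1.2541468 × 10^6.

1.2541 × 10^6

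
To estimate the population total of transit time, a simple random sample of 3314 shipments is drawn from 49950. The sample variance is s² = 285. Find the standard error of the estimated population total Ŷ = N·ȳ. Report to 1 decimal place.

Var(Ŷ) = N²·Var(ȳ) = N²·(1 − n/N)·s²/n.
f = 3314/49950 = 0.06634635; Var(ȳ) = 0.93365365·285/3314 = 0.080293087.
Var(Ŷ) = 49950² · 0.080293087 = 2.0033145 × 10^8.
SE(Ŷ) = √(2.0033145 × 10^8) = 14153.8.

14153.8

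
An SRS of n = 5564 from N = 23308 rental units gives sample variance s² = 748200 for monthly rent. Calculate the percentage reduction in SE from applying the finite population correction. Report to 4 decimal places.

f = n/N = 5564/23308 = 0.23871632.
SE_no-fpc = √(s²/n) = 11.596189; SE_fpc = √((1−f)s²/n) = 10.117857.
Ratio = √(1−f) = 0.87251572. Reduction = 100·(1 − 0.87251572) = 12.7484%.

12.7484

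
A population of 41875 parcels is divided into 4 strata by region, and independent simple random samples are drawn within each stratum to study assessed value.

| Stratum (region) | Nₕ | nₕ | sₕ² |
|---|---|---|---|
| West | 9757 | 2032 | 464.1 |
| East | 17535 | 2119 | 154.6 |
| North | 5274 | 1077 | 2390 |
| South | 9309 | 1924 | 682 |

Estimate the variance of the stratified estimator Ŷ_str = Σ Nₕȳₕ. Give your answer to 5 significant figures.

1.1043 × 10^8

Var(Ŷ_str) = Σₕ Nₕ²(1 − fₕ)sₕ²/nₕ.
West: 9757²·(1 − 2032/9757)·464.1/2032 = 1.7214827 × 10^7.
East: 17535²·(1 − 2119/17535)·154.6/2119 = 1.9722229 × 10^7.
North: 5274²·(1 − 1077/5274)·2390/1077 = 4.9120332 × 10^7.
South: 9309²·(1 − 1924/9309)·682/1924 = 2.4368727 × 10^7.
Sum = 1.1042612 × 10^8.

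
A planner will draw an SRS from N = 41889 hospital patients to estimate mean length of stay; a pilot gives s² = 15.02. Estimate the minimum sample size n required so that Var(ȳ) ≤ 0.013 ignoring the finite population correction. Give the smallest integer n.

1156

Without fpc, n₀ = s²/D = 15.02/0.013 = 1155.3846.
Rounding up, n = 1156.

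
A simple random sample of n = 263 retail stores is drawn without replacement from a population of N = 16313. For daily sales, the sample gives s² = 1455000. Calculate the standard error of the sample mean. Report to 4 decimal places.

73.7775

Under SRS without replacement, Var(ȳ) = (1 − f)·s²/n with f = n/N = 263/16313 = 0.01612211.
Var(ȳ) = (1 − 0.01612211)·1455000/263 = 0.98387789·5532.3194 = 5443.1267.
SE(ȳ) = √(5443.1267) = 73.7775.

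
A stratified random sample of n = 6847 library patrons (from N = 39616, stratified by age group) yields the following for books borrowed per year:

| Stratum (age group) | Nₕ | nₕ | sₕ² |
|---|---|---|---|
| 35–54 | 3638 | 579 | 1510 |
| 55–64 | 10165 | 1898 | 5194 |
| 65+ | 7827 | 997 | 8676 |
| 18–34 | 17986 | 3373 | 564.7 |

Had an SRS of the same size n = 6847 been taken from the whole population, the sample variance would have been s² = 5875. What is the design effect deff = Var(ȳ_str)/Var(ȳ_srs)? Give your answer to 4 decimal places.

Var(ȳ_str) = Σ Wₕ²(1−fₕ)sₕ²/nₕ with Wₕ = Nₕ/39616:
  35–54: (3638/39616)²·(1−579/3638)·1510/579 = 0.018492657
  55–64: (10165/39616)²·(1−1898/10165)·5194/1898 = 0.14652773
  65+: (7827/39616)²·(1−997/7827)·8676/997 = 0.29641432
  18–34: (17986/39616)²·(1−3373/17986)·564.7/3373 = 0.02803717
  → Var(ȳ_str) = 0.48947188.
Var(ȳ_srs) = (1 − 6847/39616)·5875/6847 = 0.70974135.
deff = 0.48947188 / 0.70974135 = 0.6896.

0.6896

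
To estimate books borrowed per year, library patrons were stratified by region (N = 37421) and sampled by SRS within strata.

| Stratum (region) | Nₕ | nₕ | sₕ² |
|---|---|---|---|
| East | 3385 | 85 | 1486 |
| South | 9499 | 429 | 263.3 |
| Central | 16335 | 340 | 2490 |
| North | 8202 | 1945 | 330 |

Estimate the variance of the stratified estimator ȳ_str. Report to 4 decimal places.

Var(ȳ_str) = Σₕ Wₕ²(1 − fₕ)sₕ²/nₕ with Wₕ = Nₕ/N, N = 37421.
East: Wₕ = 0.09045723; term = 0.09045723²·(1 − 0.02511078)·1486/85 = 0.13945745.
South: Wₕ = 0.25384143; term = 0.25384143²·(1 − 0.04516265)·263.3/429 = 0.037761389.
Central: Wₕ = 0.43651960; term = 0.43651960²·(1 − 0.02081420)·2490/340 = 1.3664478.
North: Wₕ = 0.21918174; term = 0.21918174²·(1 − 0.23713728)·330/1945 = 0.0062179822.
Sum = 1.5498846.

1.5499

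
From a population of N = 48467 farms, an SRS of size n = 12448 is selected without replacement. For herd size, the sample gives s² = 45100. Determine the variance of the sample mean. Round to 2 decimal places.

2.69

Under SRS without replacement, Var(ȳ) = (1 − f)·s²/n with f = n/N = 12448/48467 = 0.25683455.
Var(ȳ) = (1 − 0.25683455)·45100/12448 = 0.74316545·3.623072 = 2.6925419.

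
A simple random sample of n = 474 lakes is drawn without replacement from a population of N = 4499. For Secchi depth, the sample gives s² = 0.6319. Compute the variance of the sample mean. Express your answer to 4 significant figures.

0.001193

Under SRS without replacement, Var(ȳ) = (1 − f)·s²/n with f = n/N = 474/4499 = 0.10535675.
Var(ȳ) = (1 − 0.10535675)·0.6319/474 = 0.89464325·0.0013331224 = 0.0011926689.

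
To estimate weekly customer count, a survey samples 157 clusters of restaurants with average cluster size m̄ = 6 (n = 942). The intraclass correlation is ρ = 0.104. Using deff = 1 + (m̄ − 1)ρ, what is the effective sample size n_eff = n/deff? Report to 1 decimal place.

deff = 1 + (6 − 1)·0.104 = 1 + 0.52 = 1.52.
n_eff = 942 / 1.52 = 619.7.

619.7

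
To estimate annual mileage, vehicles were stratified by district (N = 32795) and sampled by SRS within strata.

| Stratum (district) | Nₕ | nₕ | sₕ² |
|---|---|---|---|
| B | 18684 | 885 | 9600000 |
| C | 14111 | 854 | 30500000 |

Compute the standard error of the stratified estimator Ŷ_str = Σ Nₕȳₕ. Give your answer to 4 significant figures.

Var(Ŷ_str) = Σₕ Nₕ²(1 − fₕ)sₕ²/nₕ.
B: 18684²·(1 − 885/18684)·9600000/885 = 3.6073927 × 10^12.
C: 14111²·(1 − 854/14111)·30500000/854 = 6.6810545 × 10^12.
Sum = 1.0288447 × 10^13.
SE = √(1.0288447 × 10^13) = 3.208 × 10^6.

3.208 × 10^6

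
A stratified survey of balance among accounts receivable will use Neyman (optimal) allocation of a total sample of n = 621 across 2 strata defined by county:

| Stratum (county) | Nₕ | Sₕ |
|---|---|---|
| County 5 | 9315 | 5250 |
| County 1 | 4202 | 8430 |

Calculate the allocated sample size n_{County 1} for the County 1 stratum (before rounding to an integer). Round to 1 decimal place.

260.9

Neyman allocation: nₕ = n·NₕSₕ / Σⱼ NⱼSⱼ.
Σ NⱼSⱼ = 9315·5250 + 4202·8430 = 8.432661 × 10^7.
n_{County 1} = 621·4202·8430 / (8.432661 × 10^7) = 260.9.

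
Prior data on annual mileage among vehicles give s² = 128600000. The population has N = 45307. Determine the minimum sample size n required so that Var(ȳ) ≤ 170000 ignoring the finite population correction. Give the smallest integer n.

Without fpc, n₀ = s²/D = 128600000/170000 = 756.4706.
Rounding up, n = 757.

757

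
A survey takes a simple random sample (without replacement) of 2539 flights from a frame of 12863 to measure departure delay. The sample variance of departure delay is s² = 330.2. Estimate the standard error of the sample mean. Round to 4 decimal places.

Under SRS without replacement, Var(ȳ) = (1 − f)·s²/n with f = n/N = 2539/12863 = 0.19738786.
Var(ȳ) = (1 − 0.19738786)·330.2/2539 = 0.80261214·0.1300512 = 0.10438067.
SE(ȳ) = √(0.10438067) = 0.3231.

0.3231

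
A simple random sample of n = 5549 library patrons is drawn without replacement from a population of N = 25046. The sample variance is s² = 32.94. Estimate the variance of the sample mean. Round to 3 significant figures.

0.00462

Under SRS without replacement, Var(ȳ) = (1 − f)·s²/n with f = n/N = 5549/25046 = 0.22155234.
Var(ȳ) = (1 − 0.22155234)·32.94/5549 = 0.77844766·0.0059362047 = 0.0046210247.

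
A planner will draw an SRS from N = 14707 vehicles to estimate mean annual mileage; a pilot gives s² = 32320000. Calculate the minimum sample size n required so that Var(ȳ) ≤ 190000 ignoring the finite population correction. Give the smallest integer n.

171

Without fpc, n₀ = s²/D = 32320000/190000 = 170.1053.
Rounding up, n = 171.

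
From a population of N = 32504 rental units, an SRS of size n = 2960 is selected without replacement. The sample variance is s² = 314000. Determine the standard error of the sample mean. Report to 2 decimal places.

9.82

Under SRS without replacement, Var(ȳ) = (1 − f)·s²/n with f = n/N = 2960/32504 = 0.09106571.
Var(ȳ) = (1 − 0.09106571)·314000/2960 = 0.90893429·106.08108 = 96.420732.
SE(ȳ) = √(96.420732) = 9.82.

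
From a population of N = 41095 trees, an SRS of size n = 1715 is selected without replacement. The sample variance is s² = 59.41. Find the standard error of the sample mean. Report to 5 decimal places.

Under SRS without replacement, Var(ȳ) = (1 − f)·s²/n with f = n/N = 1715/41095 = 0.04173257.
Var(ȳ) = (1 − 0.04173257)·59.41/1715 = 0.95826743·0.034641399 = 0.033195725.
SE(ȳ) = √(0.033195725) = 0.18220.

0.18220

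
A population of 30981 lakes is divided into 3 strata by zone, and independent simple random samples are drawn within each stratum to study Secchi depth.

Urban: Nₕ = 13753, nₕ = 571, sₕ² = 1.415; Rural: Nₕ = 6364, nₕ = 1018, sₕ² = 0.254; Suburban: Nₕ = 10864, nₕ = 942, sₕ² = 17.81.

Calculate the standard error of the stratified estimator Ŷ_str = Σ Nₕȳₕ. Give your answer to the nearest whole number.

1580

Var(Ŷ_str) = Σₕ Nₕ²(1 − fₕ)sₕ²/nₕ.
Urban: 13753²·(1 − 571/13753)·1.415/571 = 449261.37.
Rural: 6364²·(1 − 1018/6364)·0.254/1018 = 8488.7758.
Suburban: 10864²·(1 − 942/10864)·17.81/942 = 2.0379898 × 10^6.
Sum = 2.4957399 × 10^6.
SE = √(2.4957399 × 10^6) = 1580.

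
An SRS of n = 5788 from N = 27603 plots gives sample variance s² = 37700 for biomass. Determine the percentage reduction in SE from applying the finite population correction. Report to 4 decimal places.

f = n/N = 5788/27603 = 0.20968735.
SE_no-fpc = √(s²/n) = 2.5521513; SE_fpc = √((1−f)s²/n) = 2.2688505.
Ratio = √(1−f) = 0.88899530. Reduction = 100·(1 − 0.88899530) = 11.1005%.

11.1005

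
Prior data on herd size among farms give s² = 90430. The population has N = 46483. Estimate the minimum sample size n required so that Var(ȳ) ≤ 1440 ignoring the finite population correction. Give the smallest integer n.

Without fpc, n₀ = s²/D = 90430/1440 = 62.7986.
Rounding up, n = 63.

63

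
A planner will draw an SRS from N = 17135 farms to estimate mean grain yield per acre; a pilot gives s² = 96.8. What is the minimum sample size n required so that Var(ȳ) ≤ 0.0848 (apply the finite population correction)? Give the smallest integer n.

1071

Without fpc, n₀ = s²/D = 96.8/0.0848 = 1141.5094.
With fpc, (1 − n/N)·s²/n ≤ D requires n ≥ n₀/(1 + n₀/N) = 1141.5094/(1 + 1141.5094/17135) = 1070.2133.
Rounding up, n = 1071.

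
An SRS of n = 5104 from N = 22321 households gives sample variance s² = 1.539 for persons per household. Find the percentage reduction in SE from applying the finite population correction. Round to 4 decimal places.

12.1742

f = n/N = 5104/22321 = 0.22866359.
SE_no-fpc = √(s²/n) = 0.017364568; SE_fpc = √((1−f)s²/n) = 0.015250564.
Ratio = √(1−f) = 0.87825760. Reduction = 100·(1 − 0.87825760) = 12.1742%.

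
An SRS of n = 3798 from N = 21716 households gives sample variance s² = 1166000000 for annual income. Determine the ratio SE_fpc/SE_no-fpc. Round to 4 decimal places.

f = n/N = 3798/21716 = 0.17489409.
SE_no-fpc = √(s²/n) = 554.07913; SE_fpc = √((1−f)s²/n) = 503.29967.
Ratio = √(1−f) = 0.90835341.

0.9084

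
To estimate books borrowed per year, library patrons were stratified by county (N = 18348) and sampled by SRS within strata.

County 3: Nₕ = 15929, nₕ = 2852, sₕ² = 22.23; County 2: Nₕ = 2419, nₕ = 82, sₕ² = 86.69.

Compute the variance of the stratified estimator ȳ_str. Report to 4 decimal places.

0.0226

Var(ȳ_str) = Σₕ Wₕ²(1 − fₕ)sₕ²/nₕ with Wₕ = Nₕ/N, N = 18348.
County 3: Wₕ = 0.86816002; term = 0.86816002²·(1 − 0.17904451)·22.23/2852 = 0.0048229095.
County 2: Wₕ = 0.13183998; term = 0.13183998²·(1 − 0.03389831)·86.69/82 = 0.017753021.
Sum = 0.022575931.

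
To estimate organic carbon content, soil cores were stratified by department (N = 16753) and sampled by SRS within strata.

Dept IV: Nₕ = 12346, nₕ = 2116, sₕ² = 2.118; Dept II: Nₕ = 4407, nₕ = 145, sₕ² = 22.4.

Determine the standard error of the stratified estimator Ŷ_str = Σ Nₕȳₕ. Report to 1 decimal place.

Var(Ŷ_str) = Σₕ Nₕ²(1 − fₕ)sₕ²/nₕ.
Dept IV: 12346²·(1 − 2116/12346)·2.118/2116 = 126418.96.
Dept II: 4407²·(1 − 145/4407)·22.4/145 = 2.9015931 × 10^6.
Sum = 3.0280121 × 10^6.
SE = √(3.0280121 × 10^6) = 1740.1.

1740.1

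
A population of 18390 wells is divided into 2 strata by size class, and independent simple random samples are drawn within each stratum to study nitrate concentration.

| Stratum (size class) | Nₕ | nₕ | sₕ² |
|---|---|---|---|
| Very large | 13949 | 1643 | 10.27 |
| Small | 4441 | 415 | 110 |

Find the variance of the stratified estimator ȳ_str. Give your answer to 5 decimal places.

0.01719

Var(ȳ_str) = Σₕ Wₕ²(1 − fₕ)sₕ²/nₕ with Wₕ = Nₕ/N, N = 18390.
Very large: Wₕ = 0.75851006; term = 0.75851006²·(1 − 0.11778622)·10.27/1643 = 0.0031727029.
Small: Wₕ = 0.24148994; term = 0.24148994²·(1 − 0.09344742)·110/415 = 0.014013147.
Sum = 0.01718585.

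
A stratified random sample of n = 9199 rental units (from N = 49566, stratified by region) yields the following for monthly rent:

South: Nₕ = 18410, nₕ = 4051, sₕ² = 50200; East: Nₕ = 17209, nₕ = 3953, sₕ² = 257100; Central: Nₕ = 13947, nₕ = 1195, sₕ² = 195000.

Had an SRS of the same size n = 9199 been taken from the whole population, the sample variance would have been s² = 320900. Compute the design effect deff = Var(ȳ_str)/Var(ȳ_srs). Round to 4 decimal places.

0.6753

Var(ȳ_str) = Σ Wₕ²(1−fₕ)sₕ²/nₕ with Wₕ = Nₕ/49566:
  South: (18410/49566)²·(1−4051/18410)·50200/4051 = 1.3333732
  East: (17209/49566)²·(1−3953/17209)·257100/3953 = 6.0391476
  Central: (13947/49566)²·(1−1195/13947)·195000/1195 = 11.812942
  → Var(ȳ_str) = 19.185463.
Var(ȳ_srs) = (1 − 9199/49566)·320900/9199 = 28.410031.
deff = 19.185463 / 28.410031 = 0.6753.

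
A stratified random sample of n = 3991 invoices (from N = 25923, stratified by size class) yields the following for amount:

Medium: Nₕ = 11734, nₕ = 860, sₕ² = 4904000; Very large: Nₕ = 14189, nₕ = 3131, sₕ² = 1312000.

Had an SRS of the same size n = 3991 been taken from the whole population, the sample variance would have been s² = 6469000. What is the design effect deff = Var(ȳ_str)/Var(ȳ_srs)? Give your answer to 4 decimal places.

Var(ȳ_str) = Σ Wₕ²(1−fₕ)sₕ²/nₕ with Wₕ = Nₕ/25923:
  Medium: (11734/25923)²·(1−860/11734)·4904000/860 = 1082.7219
  Very large: (14189/25923)²·(1−3131/14189)·1312000/3131 = 97.838238
  → Var(ȳ_str) = 1180.5601.
Var(ȳ_srs) = (1 − 3991/25923)·6469000/3991 = 1371.3503.
deff = 1180.5601 / 1371.3503 = 0.8609.

0.8609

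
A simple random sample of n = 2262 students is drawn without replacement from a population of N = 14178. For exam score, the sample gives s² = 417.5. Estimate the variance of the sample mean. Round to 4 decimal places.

Under SRS without replacement, Var(ȳ) = (1 − f)·s²/n with f = n/N = 2262/14178 = 0.15954295.
Var(ȳ) = (1 − 0.15954295)·417.5/2262 = 0.84045705·0.18457118 = 0.15512415.

0.1551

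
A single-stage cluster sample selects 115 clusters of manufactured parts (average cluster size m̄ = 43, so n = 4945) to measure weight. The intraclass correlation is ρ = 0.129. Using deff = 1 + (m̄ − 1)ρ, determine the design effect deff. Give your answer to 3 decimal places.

6.418

deff = 1 + (43 − 1)·0.129 = 1 + 5.418 = 6.418.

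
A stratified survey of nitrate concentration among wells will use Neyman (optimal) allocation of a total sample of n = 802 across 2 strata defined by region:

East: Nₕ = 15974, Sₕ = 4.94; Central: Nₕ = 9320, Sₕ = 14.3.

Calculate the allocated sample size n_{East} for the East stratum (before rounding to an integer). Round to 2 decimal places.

298.26

Neyman allocation: nₕ = n·NₕSₕ / Σⱼ NⱼSⱼ.
Σ NⱼSⱼ = 15974·4.94 + 9320·14.3 = 212187.56.
n_{East} = 802·15974·4.94 / 212187.56 = 298.26.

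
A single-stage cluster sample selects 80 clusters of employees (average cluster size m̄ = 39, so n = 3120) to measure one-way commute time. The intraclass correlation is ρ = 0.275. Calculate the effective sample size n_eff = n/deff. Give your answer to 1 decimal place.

272.5

deff = 1 + (39 − 1)·0.275 = 1 + 10.45 = 11.45.
n_eff = 3120 / 11.45 = 272.5.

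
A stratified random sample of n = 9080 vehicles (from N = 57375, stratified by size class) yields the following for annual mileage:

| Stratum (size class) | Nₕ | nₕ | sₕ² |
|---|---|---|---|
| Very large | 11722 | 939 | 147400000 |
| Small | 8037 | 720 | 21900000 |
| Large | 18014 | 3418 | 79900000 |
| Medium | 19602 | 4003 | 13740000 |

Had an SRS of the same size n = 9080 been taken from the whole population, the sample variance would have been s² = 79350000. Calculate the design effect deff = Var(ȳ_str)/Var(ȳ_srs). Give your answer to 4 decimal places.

1.1904

Var(ȳ_str) = Σ Wₕ²(1−fₕ)sₕ²/nₕ with Wₕ = Nₕ/57375:
  Very large: (11722/57375)²·(1−939/11722)·147400000/939 = 6027.3695
  Small: (8037/57375)²·(1−720/8037)·21900000/720 = 543.36698
  Large: (18014/57375)²·(1−3418/18014)·79900000/3418 = 1867.1248
  Medium: (19602/57375)²·(1−4003/19602)·13740000/4003 = 318.82538
  → Var(ȳ_str) = 8756.6867.
Var(ȳ_srs) = (1 − 9080/57375)·79350000/9080 = 7355.9802.
deff = 8756.6867 / 7355.9802 = 1.1904.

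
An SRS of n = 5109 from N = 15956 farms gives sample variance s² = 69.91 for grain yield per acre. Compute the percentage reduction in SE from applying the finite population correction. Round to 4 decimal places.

17.5496

f = n/N = 5109/15956 = 0.32019303.
SE_no-fpc = √(s²/n) = 0.11697733; SE_fpc = √((1−f)s²/n) = 0.096448284.
Ratio = √(1−f) = 0.82450407. Reduction = 100·(1 − 0.82450407) = 17.5496%.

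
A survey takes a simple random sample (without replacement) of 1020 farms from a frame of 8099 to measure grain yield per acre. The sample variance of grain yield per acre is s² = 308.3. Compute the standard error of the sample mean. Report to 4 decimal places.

0.5140

Under SRS without replacement, Var(ȳ) = (1 − f)·s²/n with f = n/N = 1020/8099 = 0.12594147.
Var(ȳ) = (1 − 0.12594147)·308.3/1020 = 0.87405853·0.3022549 = 0.26418847.
SE(ȳ) = √(0.26418847) = 0.5140.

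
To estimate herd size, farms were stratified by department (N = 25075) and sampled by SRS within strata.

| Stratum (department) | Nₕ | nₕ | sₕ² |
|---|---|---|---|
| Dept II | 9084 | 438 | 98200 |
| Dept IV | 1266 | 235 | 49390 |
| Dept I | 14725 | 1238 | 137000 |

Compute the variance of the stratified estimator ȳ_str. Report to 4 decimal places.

Var(ȳ_str) = Σₕ Wₕ²(1 − fₕ)sₕ²/nₕ with Wₕ = Nₕ/N, N = 25075.
Dept II: Wₕ = 0.36227318; term = 0.36227318²·(1 − 0.04821664)·98200/438 = 28.005791.
Dept IV: Wₕ = 0.05048853; term = 0.05048853²·(1 − 0.18562401)·49390/235 = 0.43629642.
Dept I: Wₕ = 0.58723829; term = 0.58723829²·(1 − 0.08407470)·137000/1238 = 34.953341.
Sum = 63.395428.

63.3954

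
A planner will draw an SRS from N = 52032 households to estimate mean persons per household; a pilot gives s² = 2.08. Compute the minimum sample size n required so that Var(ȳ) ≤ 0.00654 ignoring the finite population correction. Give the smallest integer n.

Without fpc, n₀ = s²/D = 2.08/0.00654 = 318.0428.
Rounding up, n = 319.

319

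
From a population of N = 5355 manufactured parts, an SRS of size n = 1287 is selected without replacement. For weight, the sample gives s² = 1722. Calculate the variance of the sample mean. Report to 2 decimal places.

Under SRS without replacement, Var(ȳ) = (1 − f)·s²/n with f = n/N = 1287/5355 = 0.24033613.
Var(ȳ) = (1 − 0.24033613)·1722/1287 = 0.75966387·1.3379953 = 1.0164267.

1.02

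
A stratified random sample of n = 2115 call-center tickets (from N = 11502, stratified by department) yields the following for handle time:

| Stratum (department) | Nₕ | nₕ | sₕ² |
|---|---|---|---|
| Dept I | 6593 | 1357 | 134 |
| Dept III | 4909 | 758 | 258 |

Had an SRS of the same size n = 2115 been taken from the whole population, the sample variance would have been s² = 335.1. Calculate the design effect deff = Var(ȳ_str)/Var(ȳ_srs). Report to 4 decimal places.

Var(ȳ_str) = Σ Wₕ²(1−fₕ)sₕ²/nₕ with Wₕ = Nₕ/11502:
  Dept I: (6593/11502)²·(1−1357/6593)·134/1357 = 0.025766827
  Dept III: (4909/11502)²·(1−758/4909)·258/758 = 0.05242634
  → Var(ȳ_str) = 0.078193167.
Var(ȳ_srs) = (1 − 2115/11502)·335.1/2115 = 0.12930565.
deff = 0.078193167 / 0.12930565 = 0.6047.

0.6047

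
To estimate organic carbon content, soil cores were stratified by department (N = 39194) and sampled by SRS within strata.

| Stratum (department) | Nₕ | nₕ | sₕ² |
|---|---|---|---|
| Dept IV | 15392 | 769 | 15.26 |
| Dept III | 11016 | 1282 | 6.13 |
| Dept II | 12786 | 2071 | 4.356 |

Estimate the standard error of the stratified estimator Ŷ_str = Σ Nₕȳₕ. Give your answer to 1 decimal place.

2295.1

Var(Ŷ_str) = Σₕ Nₕ²(1 − fₕ)sₕ²/nₕ.
Dept IV: 15392²·(1 − 769/15392)·15.26/769 = 4.4664217 × 10^6.
Dept III: 11016²·(1 − 1282/11016)·6.13/1282 = 512728.81.
Dept II: 12786²·(1 − 2071/12786)·4.356/2071 = 288160.63.
Sum = 5.2673111 × 10^6.
SE = √(5.2673111 × 10^6) = 2295.1.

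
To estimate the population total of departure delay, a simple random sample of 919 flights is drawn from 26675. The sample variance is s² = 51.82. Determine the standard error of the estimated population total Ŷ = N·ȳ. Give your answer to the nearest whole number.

Var(Ŷ) = N²·Var(ȳ) = N²·(1 − n/N)·s²/n.
f = 919/26675 = 0.03445173; Var(ȳ) = 0.96554827·51.82/919 = 0.054444735.
Var(Ŷ) = 26675² · 0.054444735 = 3.8740457 × 10^7.
SE(Ŷ) = √(3.8740457 × 10^7) = 6224.

6224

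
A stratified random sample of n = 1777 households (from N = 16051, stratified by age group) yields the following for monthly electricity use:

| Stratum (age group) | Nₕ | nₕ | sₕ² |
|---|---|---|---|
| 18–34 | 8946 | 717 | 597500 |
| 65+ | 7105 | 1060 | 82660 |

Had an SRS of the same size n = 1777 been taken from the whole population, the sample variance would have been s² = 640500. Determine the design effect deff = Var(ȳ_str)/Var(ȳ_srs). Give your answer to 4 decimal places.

Var(ȳ_str) = Σ Wₕ²(1−fₕ)sₕ²/nₕ with Wₕ = Nₕ/16051:
  18–34: (8946/16051)²·(1−717/8946)·597500/717 = 238.11706
  65+: (7105/16051)²·(1−1060/7105)·82660/1060 = 13.000071
  → Var(ȳ_str) = 251.11713.
Var(ȳ_srs) = (1 − 1777/16051)·640500/1777 = 320.53489.
deff = 251.11713 / 320.53489 = 0.7834.

0.7834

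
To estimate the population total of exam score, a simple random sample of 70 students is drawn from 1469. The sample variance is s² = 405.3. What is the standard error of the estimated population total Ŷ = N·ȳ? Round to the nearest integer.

3450

Var(Ŷ) = N²·Var(ȳ) = N²·(1 − n/N)·s²/n.
f = 70/1469 = 0.04765146; Var(ȳ) = 0.95234854·405.3/70 = 5.514098.
Var(Ŷ) = 1469² · 5.514098 = 1.1899208 × 10^7.
SE(Ŷ) = √(1.1899208 × 10^7) = 3450.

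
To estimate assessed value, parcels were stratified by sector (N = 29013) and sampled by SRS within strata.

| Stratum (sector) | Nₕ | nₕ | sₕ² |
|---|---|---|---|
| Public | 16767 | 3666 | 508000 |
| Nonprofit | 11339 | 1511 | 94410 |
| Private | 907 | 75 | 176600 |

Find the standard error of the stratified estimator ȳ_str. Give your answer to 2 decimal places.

Var(ȳ_str) = Σₕ Wₕ²(1 − fₕ)sₕ²/nₕ with Wₕ = Nₕ/N, N = 29013.
Public: Wₕ = 0.57791335; term = 0.57791335²·(1 − 0.21864376)·508000/3666 = 36.161446.
Nonprofit: Wₕ = 0.39082480; term = 0.39082480²·(1 − 0.13325690)·94410/1511 = 8.2719549.
Private: Wₕ = 0.03126185; term = 0.03126185²·(1 − 0.08269019)·176600/75 = 2.1109346.
Sum = 46.544336.
SE = √(46.544336) = 6.82.

6.82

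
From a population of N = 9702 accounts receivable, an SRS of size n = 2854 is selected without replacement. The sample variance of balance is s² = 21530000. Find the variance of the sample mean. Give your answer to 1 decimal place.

Under SRS without replacement, Var(ȳ) = (1 − f)·s²/n with f = n/N = 2854/9702 = 0.29416615.
Var(ȳ) = (1 − 0.29416615)·21530000/2854 = 0.70583385·7543.7982 = 5324.6681.

5324.7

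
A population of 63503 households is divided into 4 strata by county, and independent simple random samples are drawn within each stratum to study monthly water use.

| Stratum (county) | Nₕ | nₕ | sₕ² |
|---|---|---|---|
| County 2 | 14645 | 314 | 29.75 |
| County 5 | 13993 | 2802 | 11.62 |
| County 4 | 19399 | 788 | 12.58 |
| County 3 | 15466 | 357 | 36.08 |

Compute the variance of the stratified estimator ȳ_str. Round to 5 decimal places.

0.01238

Var(ȳ_str) = Σₕ Wₕ²(1 − fₕ)sₕ²/nₕ with Wₕ = Nₕ/N, N = 63503.
County 2: Wₕ = 0.23061903; term = 0.23061903²·(1 − 0.02144076)·29.75/314 = 0.0049309967.
County 5: Wₕ = 0.22035179; term = 0.22035179²·(1 − 0.20024298)·11.62/2802 = 1.6103832 × 10^-4.
County 4: Wₕ = 0.30548163; term = 0.30548163²·(1 − 0.04062065)·12.58/788 = 0.0014292723.
County 3: Wₕ = 0.24354755; term = 0.24354755²·(1 − 0.02308289)·36.08/357 = 0.0058563032.
Sum = 0.012377611.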